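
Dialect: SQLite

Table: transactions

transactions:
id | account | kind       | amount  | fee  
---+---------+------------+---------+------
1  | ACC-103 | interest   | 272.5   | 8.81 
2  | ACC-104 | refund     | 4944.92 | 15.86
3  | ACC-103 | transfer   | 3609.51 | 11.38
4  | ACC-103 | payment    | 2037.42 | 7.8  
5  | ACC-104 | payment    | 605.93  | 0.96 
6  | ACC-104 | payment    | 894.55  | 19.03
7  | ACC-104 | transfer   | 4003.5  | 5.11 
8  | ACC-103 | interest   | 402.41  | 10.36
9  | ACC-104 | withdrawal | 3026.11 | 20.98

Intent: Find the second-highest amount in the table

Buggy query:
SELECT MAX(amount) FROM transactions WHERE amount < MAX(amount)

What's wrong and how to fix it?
Bug: MAX(amount) on the right of the comparison is an aggregate-in-WHERE error

Fix: Put the inner MAX in a scalar subquery

Corrected query:
SELECT MAX(amount) FROM transactions WHERE amount < (SELECT MAX(amount) FROM transactions)

Result:
MAX(amount)
-----------
4003.5     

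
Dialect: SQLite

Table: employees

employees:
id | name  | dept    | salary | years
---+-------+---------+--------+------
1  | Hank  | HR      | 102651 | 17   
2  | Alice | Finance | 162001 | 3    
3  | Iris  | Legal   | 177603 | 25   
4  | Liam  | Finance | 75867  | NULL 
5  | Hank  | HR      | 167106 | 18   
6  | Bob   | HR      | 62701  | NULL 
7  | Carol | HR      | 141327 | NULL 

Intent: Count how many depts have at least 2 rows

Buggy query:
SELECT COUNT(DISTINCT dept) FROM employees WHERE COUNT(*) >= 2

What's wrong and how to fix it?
Bug: COUNT(*) cannot appear in WHERE; the per-group count doesn't exist yet

Fix: Use a subquery that GROUPs and filters with HAVING, then count its rows

Corrected query:
SELECT COUNT(*) FROM (SELECT dept FROM employees GROUP BY dept HAVING COUNT(*) >= 2)

Result:
COUNT(*)
--------
2       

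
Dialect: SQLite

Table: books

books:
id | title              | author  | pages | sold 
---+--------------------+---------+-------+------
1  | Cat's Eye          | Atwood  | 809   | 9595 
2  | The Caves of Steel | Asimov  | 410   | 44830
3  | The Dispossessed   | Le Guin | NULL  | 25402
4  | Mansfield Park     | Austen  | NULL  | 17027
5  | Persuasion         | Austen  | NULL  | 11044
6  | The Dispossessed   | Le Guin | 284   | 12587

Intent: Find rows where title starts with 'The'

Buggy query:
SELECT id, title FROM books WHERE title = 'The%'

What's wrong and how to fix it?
Bug: '=' compares the literal string including the % character; pattern matching needs LIKE

Fix: Replace '=' with LIKE so 'The%' is treated as a pattern

Corrected query:
SELECT id, title FROM books WHERE title LIKE 'The%'

Result:
id | title             
---+-------------------
2  | The Caves of Steel
3  | The Dispossessed  
6  | The Dispossessed  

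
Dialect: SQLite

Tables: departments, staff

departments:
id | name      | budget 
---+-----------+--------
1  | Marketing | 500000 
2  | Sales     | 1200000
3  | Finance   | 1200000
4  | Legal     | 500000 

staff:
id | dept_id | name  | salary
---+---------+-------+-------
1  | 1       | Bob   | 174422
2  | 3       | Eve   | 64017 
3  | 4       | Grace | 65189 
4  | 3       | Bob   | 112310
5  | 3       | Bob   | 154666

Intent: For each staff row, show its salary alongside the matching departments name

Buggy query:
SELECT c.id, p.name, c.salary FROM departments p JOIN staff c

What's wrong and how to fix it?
Bug: Missing join condition: each staff row is matched to all departments rows instead of just its own

Fix: Specify the join condition linking the foreign key to the parent id

Corrected query:
SELECT c.id, p.name, c.salary FROM departments p JOIN staff c ON c.dept_id = p.id

Result:
id | name      | salary
---+-----------+-------
1  | Marketing | 174422
2  | Finance   | 64017 
3  | Legal     | 65189 
4  | Finance   | 112310
5  | Finance   | 154666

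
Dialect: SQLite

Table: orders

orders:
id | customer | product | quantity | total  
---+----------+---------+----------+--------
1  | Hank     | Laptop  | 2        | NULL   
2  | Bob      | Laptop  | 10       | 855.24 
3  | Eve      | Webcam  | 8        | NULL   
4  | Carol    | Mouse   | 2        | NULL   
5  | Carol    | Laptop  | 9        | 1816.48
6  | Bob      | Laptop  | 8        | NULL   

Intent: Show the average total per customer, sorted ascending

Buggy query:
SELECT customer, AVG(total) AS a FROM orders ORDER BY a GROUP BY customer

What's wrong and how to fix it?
Bug: GROUP BY must precede ORDER BY

Fix: Move ORDER BY to the end, after GROUP BY

Corrected query:
SELECT customer, AVG(total) AS a FROM orders GROUP BY customer ORDER BY a

Result:
customer | a      
---------+--------
Eve      | NULL   
Hank     | NULL   
Bob      | 855.24 
Carol    | 1816.48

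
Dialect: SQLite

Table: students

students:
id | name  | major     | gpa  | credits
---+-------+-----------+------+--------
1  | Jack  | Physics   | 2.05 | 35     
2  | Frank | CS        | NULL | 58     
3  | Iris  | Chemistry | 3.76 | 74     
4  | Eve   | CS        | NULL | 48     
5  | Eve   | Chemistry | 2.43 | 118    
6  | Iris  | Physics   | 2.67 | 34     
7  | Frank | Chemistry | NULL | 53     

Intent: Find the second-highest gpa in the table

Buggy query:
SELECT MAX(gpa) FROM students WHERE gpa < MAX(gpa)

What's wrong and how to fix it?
Bug: The inner MAX is an aggregate inside WHERE, which is not allowed

Fix: Put the inner MAX in a scalar subquery

Corrected query:
SELECT MAX(gpa) FROM students WHERE gpa < (SELECT MAX(gpa) FROM students)

Result:
MAX(gpa)
--------
2.67    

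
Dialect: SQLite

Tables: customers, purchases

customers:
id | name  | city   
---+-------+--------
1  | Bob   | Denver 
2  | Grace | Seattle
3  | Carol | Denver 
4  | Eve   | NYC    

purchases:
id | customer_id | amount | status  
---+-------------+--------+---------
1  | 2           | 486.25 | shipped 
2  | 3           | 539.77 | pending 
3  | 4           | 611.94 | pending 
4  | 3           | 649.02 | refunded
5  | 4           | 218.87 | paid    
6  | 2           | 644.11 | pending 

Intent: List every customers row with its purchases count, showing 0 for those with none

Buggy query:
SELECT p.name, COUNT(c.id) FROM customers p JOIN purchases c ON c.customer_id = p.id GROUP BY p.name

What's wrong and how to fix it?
Bug: INNER JOIN drops customers rows that have no matching purchases rows

Fix: Use LEFT JOIN so parents without children still appear (COUNT(c.id) gives 0)

Corrected query:
SELECT p.name, COUNT(c.id) FROM customers p LEFT JOIN purchases c ON c.customer_id = p.id GROUP BY p.name

Result:
name  | COUNT(c.id)
------+------------
Bob   | 0          
Carol | 2          
Eve   | 2          
Grace | 2          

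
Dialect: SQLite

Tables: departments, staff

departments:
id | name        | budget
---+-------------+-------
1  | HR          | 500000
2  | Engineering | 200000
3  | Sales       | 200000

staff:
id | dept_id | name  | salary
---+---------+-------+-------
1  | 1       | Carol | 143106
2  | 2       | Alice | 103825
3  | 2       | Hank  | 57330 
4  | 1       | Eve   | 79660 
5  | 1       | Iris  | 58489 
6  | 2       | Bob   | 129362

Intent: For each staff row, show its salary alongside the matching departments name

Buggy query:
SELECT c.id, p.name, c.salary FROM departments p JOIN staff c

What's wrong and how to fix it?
Bug: Missing join condition: each staff row is matched to all departments rows instead of just its own

Fix: Add ON c.dept_id = p.id to the JOIN

Corrected query:
SELECT c.id, p.name, c.salary FROM departments p JOIN staff c ON c.dept_id = p.id

Result:
id | name        | salary
---+-------------+-------
1  | HR          | 143106
2  | Engineering | 103825
3  | Engineering | 57330 
4  | HR          | 79660 
5  | HR          | 58489 
6  | Engineering | 129362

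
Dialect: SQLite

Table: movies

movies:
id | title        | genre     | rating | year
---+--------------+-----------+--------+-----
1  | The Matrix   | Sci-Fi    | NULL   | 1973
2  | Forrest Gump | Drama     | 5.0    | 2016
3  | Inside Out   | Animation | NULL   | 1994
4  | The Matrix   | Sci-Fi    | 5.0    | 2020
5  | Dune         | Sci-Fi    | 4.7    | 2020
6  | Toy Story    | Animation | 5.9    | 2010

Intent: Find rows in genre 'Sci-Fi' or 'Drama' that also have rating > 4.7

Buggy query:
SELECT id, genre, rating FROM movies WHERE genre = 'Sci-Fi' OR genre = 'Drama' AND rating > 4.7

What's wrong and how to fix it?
Bug: AND binds tighter than OR, so this parses as genre = 'Sci-Fi' OR (genre = 'Drama' AND rating > 4.7)

Fix: Add parentheses around the OR so the AND applies to both alternatives

Corrected query:
SELECT id, genre, rating FROM movies WHERE (genre = 'Sci-Fi' OR genre = 'Drama') AND rating > 4.7

Result:
id | genre  | rating
---+--------+-------
2  | Drama  | 5     
4  | Sci-Fi | 5     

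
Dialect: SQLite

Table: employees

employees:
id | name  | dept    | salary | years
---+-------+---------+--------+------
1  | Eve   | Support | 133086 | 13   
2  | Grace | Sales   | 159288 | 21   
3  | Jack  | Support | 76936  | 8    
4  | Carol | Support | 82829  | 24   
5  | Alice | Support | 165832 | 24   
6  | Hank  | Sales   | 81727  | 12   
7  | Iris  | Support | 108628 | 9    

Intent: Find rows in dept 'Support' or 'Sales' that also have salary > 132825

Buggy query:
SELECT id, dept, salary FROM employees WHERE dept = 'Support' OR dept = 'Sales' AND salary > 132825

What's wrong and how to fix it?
Bug: Without parentheses, AND is evaluated before OR, so the salary filter only applies to the 'Sales' branch

Fix: Group the OR with parentheses (or use IN), then AND the threshold

Corrected query:
SELECT id, dept, salary FROM employees WHERE (dept = 'Support' OR dept = 'Sales') AND salary > 132825

Result:
id | dept    | salary
---+---------+-------
1  | Support | 133086
2  | Sales   | 159288
5  | Support | 165832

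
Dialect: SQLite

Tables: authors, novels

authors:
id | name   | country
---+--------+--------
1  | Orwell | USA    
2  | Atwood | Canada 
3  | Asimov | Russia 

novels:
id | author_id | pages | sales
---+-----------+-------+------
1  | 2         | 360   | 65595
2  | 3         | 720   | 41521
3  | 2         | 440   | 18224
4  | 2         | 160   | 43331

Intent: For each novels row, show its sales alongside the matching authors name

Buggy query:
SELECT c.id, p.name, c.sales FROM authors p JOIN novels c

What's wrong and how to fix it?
Bug: JOIN with no ON clause produces a cartesian product; every novels row pairs with every authors row

Fix: Specify the join condition linking the foreign key to the parent id

Corrected query:
SELECT c.id, p.name, c.sales FROM authors p JOIN novels c ON c.author_id = p.id

Result:
id | name   | sales
---+--------+------
1  | Atwood | 65595
2  | Asimov | 41521
3  | Atwood | 18224
4  | Atwood | 43331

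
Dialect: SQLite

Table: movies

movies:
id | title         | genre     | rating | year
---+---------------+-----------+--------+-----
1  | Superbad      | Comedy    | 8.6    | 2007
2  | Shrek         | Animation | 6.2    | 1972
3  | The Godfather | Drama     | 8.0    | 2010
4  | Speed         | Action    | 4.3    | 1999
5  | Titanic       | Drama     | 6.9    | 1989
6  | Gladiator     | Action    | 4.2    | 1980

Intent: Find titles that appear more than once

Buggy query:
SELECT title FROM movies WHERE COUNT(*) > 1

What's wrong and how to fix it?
Bug: WHERE can't reference COUNT(*); aggregates are computed after WHERE

Fix: GROUP BY title, then filter groups with HAVING COUNT(*) > 1

Corrected query:
SELECT title FROM movies GROUP BY title HAVING COUNT(*) > 1

Result:
(no rows)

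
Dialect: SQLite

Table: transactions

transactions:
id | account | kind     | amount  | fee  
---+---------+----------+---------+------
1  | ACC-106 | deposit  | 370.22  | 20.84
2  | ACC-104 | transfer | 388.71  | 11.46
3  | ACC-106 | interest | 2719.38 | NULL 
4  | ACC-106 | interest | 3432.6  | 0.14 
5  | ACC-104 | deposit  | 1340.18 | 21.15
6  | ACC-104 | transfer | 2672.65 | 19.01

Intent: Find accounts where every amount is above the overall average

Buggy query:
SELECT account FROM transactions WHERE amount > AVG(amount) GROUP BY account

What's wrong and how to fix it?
Bug: WHERE evaluates per row before aggregation, so AVG() is unavailable

Fix: Use a subquery for AVG and a HAVING MIN(...) filter so the condition holds for every row in the group

Corrected query:
SELECT account FROM transactions GROUP BY account HAVING MIN(amount) > (SELECT AVG(amount) FROM transactions)

Result:
(no rows)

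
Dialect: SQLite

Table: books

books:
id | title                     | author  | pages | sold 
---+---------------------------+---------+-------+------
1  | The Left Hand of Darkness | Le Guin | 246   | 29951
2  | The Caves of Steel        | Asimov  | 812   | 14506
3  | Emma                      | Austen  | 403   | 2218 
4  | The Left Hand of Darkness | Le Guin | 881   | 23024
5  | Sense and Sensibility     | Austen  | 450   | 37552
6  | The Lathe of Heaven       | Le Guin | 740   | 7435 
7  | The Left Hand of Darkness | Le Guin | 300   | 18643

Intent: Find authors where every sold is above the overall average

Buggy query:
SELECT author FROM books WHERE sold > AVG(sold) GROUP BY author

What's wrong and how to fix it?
Bug: WHERE evaluates per row before aggregation, so AVG() is unavailable

Fix: Use a subquery for AVG and a HAVING MIN(...) filter so the condition holds for every row in the group

Corrected query:
SELECT author FROM books GROUP BY author HAVING MIN(sold) > (SELECT AVG(sold) FROM books)

Result:
(no rows)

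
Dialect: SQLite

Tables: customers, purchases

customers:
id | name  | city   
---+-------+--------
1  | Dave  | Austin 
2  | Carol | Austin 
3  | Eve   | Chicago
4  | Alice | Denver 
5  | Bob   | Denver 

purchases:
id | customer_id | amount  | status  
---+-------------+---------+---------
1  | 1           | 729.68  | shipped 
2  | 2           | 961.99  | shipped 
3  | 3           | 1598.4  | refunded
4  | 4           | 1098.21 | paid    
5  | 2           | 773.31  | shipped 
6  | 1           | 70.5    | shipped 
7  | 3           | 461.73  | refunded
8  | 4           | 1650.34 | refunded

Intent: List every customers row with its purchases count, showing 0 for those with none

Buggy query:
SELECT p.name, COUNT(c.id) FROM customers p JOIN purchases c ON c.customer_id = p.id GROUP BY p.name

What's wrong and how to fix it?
Bug: INNER JOIN drops customers rows that have no matching purchases rows

Fix: Use LEFT JOIN so parents without children still appear (COUNT(c.id) gives 0)

Corrected query:
SELECT p.name, COUNT(c.id) FROM customers p LEFT JOIN purchases c ON c.customer_id = p.id GROUP BY p.name

Result:
name  | COUNT(c.id)
------+------------
Alice | 2          
Bob   | 0          
Carol | 2          
Dave  | 2          
Eve   | 2          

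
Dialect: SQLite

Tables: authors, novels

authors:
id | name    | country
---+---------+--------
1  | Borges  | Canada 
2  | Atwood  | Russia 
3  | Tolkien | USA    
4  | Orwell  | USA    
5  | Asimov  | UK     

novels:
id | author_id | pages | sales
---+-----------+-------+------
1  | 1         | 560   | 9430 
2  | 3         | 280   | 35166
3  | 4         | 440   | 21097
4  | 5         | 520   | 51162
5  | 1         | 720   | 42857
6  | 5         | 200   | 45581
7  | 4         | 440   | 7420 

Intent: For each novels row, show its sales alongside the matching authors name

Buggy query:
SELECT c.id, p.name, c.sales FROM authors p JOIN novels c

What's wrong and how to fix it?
Bug: Missing join condition: each novels row is matched to all authors rows instead of just its own

Fix: Specify the join condition linking the foreign key to the parent id

Corrected query:
SELECT c.id, p.name, c.sales FROM authors p JOIN novels c ON c.author_id = p.id

Result:
id | name    | sales
---+---------+------
1  | Borges  | 9430 
2  | Tolkien | 35166
3  | Orwell  | 21097
4  | Asimov  | 51162
5  | Borges  | 42857
6  | Asimov  | 45581
7  | Orwell  | 7420 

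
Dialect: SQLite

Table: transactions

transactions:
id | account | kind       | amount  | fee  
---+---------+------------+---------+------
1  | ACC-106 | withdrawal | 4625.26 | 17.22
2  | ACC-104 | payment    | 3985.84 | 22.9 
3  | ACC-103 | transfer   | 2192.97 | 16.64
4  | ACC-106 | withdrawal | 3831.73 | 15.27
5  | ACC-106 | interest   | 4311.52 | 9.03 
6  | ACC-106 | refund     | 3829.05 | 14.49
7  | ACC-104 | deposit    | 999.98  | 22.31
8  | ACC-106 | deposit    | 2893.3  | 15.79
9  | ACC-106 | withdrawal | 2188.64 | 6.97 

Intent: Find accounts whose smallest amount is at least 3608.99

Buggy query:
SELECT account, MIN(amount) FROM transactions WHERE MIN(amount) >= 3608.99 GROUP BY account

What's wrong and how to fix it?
Bug: MIN() in WHERE is a misuse of aggregate

Fix: Use HAVING for the per-group MIN condition

Corrected query:
SELECT account, MIN(amount) FROM transactions GROUP BY account HAVING MIN(amount) >= 3608.99

Result:
(no rows)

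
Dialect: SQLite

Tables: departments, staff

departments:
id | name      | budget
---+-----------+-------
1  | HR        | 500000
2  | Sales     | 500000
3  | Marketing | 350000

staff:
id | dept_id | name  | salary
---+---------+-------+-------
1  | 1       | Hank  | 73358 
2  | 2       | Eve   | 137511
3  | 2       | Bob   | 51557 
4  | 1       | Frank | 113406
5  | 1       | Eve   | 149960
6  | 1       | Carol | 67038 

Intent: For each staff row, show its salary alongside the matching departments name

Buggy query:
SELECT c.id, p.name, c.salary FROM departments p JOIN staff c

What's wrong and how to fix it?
Bug: Missing join condition: each staff row is matched to all departments rows instead of just its own

Fix: Specify the join condition linking the foreign key to the parent id

Corrected query:
SELECT c.id, p.name, c.salary FROM departments p JOIN staff c ON c.dept_id = p.id

Result:
id | name  | salary
---+-------+-------
1  | HR    | 73358 
2  | Sales | 137511
3  | Sales | 51557 
4  | HR    | 113406
5  | HR    | 149960
6  | HR    | 67038 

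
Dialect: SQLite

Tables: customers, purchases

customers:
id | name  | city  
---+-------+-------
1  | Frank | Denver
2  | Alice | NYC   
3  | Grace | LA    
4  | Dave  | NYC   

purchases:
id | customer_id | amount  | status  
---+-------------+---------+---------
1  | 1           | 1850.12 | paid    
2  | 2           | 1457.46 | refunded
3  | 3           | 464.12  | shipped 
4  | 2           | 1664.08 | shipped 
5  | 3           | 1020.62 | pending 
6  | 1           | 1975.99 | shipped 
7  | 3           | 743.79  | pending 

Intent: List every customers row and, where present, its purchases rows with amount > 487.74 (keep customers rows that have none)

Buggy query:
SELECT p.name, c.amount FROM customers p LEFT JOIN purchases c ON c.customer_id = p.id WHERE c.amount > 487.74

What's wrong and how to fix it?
Bug: Filtering c.amount in WHERE discards the NULL rows produced by LEFT JOIN, turning it into an inner join

Fix: Put 'c.amount > 487.74' in the JOIN's ON clause instead of WHERE

Corrected query:
SELECT p.name, c.amount FROM customers p LEFT JOIN purchases c ON c.customer_id = p.id AND c.amount > 487.74

Result:
name  | amount 
------+--------
Frank | 1850.12
Frank | 1975.99
Alice | 1457.46
Alice | 1664.08
Grace | 743.79 
Grace | 1020.62
Dave  | NULL   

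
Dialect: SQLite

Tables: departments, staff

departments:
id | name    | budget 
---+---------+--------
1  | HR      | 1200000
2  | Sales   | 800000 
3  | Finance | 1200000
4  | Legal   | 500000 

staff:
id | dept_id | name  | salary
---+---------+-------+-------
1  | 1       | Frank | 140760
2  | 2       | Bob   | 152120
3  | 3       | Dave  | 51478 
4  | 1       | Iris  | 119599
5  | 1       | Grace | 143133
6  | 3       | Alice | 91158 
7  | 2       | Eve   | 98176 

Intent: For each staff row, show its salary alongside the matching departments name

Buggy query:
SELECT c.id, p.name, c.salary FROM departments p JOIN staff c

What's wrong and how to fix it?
Bug: JOIN with no ON clause produces a cartesian product; every staff row pairs with every departments row

Fix: Add ON c.dept_id = p.id to the JOIN

Corrected query:
SELECT c.id, p.name, c.salary FROM departments p JOIN staff c ON c.dept_id = p.id

Result:
id | name    | salary
---+---------+-------
1  | HR      | 140760
2  | Sales   | 152120
3  | Finance | 51478 
4  | HR      | 119599
5  | HR      | 143133
6  | Finance | 91158 
7  | Sales   | 98176 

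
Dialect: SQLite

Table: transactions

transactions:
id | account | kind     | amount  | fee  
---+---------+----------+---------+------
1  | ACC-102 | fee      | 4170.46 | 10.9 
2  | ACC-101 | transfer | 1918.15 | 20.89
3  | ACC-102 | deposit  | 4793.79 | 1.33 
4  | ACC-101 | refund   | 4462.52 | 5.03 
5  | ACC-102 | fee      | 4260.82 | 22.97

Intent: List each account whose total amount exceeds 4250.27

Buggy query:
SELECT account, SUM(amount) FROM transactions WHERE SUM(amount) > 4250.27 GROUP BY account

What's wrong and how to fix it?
Bug: SUM(amount) is an aggregate, but WHERE filters rows before aggregation

Fix: Move the aggregate condition to a HAVING clause

Corrected query:
SELECT account, SUM(amount) FROM transactions GROUP BY account HAVING SUM(amount) > 4250.27

Result:
account | SUM(amount)
--------+------------
ACC-101 | 6380.67    
ACC-102 | 13225.07   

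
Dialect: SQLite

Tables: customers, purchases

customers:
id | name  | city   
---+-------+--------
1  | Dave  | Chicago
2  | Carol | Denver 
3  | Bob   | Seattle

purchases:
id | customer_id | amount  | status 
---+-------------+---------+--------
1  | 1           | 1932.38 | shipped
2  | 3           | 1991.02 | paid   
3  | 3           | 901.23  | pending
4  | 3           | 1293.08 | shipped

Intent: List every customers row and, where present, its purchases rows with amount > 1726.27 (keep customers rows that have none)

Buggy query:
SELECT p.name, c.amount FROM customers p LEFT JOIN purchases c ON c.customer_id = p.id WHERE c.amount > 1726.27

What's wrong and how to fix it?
Bug: A WHERE condition on the right-hand table after LEFT JOIN drops unmatched parents

Fix: Put 'c.amount > 1726.27' in the JOIN's ON clause instead of WHERE

Corrected query:
SELECT p.name, c.amount FROM customers p LEFT JOIN purchases c ON c.customer_id = p.id AND c.amount > 1726.27

Result:
name  | amount 
------+--------
Dave  | 1932.38
Carol | NULL   
Bob   | 1991.02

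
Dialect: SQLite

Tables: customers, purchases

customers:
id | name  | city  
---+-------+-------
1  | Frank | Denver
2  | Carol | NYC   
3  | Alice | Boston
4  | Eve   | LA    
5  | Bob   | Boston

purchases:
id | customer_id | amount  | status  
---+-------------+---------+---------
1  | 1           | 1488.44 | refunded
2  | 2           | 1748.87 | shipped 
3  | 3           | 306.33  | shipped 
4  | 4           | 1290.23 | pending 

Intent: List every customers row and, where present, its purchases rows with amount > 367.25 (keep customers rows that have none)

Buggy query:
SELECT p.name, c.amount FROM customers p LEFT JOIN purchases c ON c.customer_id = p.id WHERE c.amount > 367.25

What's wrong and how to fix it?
Bug: Filtering c.amount in WHERE discards the NULL rows produced by LEFT JOIN, turning it into an inner join

Fix: Put 'c.amount > 367.25' in the JOIN's ON clause instead of WHERE

Corrected query:
SELECT p.name, c.amount FROM customers p LEFT JOIN purchases c ON c.customer_id = p.id AND c.amount > 367.25

Result:
name  | amount 
------+--------
Frank | 1488.44
Carol | 1748.87
Alice | NULL   
Eve   | 1290.23
Bob   | NULL   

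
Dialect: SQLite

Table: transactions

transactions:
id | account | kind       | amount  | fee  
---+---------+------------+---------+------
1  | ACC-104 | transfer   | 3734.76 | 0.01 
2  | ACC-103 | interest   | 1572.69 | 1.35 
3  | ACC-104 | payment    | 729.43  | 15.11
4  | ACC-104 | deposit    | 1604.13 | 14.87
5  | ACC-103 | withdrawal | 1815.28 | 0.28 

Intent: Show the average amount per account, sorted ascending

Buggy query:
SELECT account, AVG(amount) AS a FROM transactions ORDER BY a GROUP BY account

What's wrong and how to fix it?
Bug: ORDER BY appears before GROUP BY; SQL clause order requires GROUP BY first

Fix: Move ORDER BY to the end, after GROUP BY

Corrected query:
SELECT account, AVG(amount) AS a FROM transactions GROUP BY account ORDER BY a

Result:
account | a          
--------+------------
ACC-103 | 1693.985   
ACC-104 | 2022.773333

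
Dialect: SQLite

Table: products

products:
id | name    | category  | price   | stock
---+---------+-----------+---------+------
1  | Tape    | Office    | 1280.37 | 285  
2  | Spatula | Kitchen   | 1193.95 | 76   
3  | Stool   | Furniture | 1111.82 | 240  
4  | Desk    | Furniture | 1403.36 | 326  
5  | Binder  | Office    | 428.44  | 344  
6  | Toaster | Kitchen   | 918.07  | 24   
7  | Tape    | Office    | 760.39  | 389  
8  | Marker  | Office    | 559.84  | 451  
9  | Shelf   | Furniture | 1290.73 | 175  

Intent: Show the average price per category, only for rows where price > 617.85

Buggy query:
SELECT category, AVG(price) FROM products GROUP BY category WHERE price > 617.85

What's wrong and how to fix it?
Bug: Row-level WHERE must come before GROUP BY in the clause order

Fix: Move the WHERE clause before GROUP BY

Corrected query:
SELECT category, AVG(price) FROM products WHERE price > 617.85 GROUP BY category

Result:
category  | AVG(price) 
----------+------------
Furniture | 1268.636667
Kitchen   | 1056.01    
Office    | 1020.38    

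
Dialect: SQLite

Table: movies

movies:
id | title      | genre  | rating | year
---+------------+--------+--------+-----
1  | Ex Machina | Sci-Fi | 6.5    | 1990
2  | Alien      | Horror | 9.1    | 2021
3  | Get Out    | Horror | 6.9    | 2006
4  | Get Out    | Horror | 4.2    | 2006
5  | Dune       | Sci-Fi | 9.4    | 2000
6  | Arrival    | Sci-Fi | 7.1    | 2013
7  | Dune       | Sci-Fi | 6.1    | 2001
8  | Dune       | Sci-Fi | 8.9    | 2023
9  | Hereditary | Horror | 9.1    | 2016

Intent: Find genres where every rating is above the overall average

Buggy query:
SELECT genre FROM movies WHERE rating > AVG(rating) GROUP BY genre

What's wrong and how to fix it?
Bug: WHERE evaluates per row before aggregation, so AVG() is unavailable

Fix: Compute the overall average in a scalar subquery and compare each group's MIN against it in HAVING

Corrected query:
SELECT genre FROM movies GROUP BY genre HAVING MIN(rating) > (SELECT AVG(rating) FROM movies)

Result:
(no rows)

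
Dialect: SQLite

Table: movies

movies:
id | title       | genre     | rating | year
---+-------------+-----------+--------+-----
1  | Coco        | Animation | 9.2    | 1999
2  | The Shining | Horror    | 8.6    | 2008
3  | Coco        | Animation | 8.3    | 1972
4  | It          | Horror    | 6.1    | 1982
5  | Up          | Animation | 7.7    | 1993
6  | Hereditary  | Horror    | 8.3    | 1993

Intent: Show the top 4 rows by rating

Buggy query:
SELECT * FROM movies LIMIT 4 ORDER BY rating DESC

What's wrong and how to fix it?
Bug: ORDER BY cannot follow LIMIT; LIMIT is the final clause

Fix: Swap the clauses: ORDER BY first, then LIMIT

Corrected query:
SELECT * FROM movies ORDER BY rating DESC LIMIT 4

Result:
id | title       | genre     | rating | year
---+-------------+-----------+--------+-----
1  | Coco        | Animation | 9.2    | 1999
2  | The Shining | Horror    | 8.6    | 2008
3  | Coco        | Animation | 8.3    | 1972
6  | Hereditary  | Horror    | 8.3    | 1993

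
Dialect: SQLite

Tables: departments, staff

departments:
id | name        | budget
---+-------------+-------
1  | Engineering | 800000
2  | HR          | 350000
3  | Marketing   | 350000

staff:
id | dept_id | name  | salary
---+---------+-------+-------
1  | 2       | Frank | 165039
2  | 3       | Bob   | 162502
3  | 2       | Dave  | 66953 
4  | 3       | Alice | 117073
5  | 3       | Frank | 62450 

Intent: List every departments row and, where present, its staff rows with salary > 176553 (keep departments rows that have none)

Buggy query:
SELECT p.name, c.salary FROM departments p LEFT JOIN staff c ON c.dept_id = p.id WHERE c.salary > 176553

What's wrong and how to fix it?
Bug: A WHERE condition on the right-hand table after LEFT JOIN drops unmatched parents

Fix: Move the right-table condition into the ON clause so unmatched parents are kept

Corrected query:
SELECT p.name, c.salary FROM departments p LEFT JOIN staff c ON c.dept_id = p.id AND c.salary > 176553

Result:
name        | salary
------------+-------
Engineering | NULL  
HR          | NULL  
Marketing   | NULL  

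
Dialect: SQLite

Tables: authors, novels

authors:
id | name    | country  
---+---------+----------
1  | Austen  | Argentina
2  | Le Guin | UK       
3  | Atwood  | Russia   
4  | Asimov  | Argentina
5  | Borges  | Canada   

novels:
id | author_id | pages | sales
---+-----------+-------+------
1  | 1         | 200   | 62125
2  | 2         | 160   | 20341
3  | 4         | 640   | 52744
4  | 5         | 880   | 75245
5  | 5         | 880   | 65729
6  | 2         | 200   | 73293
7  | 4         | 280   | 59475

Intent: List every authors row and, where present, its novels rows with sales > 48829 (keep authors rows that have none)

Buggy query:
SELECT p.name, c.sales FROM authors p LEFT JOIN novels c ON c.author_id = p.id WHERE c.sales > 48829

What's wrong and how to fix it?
Bug: Filtering c.sales in WHERE discards the NULL rows produced by LEFT JOIN, turning it into an inner join

Fix: Move the right-table condition into the ON clause so unmatched parents are kept

Corrected query:
SELECT p.name, c.sales FROM authors p LEFT JOIN novels c ON c.author_id = p.id AND c.sales > 48829

Result:
name    | sales
--------+------
Austen  | 62125
Le Guin | 73293
Atwood  | NULL 
Asimov  | 52744
Asimov  | 59475
Borges  | 65729
Borges  | 75245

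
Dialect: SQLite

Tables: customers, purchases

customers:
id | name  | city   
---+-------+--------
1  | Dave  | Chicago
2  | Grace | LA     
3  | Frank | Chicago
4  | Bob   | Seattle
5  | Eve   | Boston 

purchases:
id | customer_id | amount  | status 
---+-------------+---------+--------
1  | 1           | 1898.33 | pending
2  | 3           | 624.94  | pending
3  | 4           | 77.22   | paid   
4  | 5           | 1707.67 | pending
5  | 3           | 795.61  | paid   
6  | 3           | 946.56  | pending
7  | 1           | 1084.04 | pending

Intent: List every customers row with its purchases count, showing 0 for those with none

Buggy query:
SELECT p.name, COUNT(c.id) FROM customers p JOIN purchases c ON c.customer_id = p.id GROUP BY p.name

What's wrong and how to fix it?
Bug: An inner join excludes parents with zero children

Fix: Switch to LEFT JOIN to retain unmatched parent rows

Corrected query:
SELECT p.name, COUNT(c.id) FROM customers p LEFT JOIN purchases c ON c.customer_id = p.id GROUP BY p.name

Result:
name  | COUNT(c.id)
------+------------
Bob   | 1          
Dave  | 2          
Eve   | 1          
Frank | 3          
Grace | 0          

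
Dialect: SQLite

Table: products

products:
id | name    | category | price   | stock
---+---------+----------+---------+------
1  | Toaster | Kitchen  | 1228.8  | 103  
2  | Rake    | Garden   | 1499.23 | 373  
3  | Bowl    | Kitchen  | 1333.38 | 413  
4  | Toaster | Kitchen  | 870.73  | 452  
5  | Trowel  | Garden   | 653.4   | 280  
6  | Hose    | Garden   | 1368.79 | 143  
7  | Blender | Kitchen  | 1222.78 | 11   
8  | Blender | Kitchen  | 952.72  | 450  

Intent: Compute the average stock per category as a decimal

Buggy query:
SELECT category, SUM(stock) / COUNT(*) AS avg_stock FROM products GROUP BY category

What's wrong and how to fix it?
Bug: Both operands are integers, so '/' performs integer division and truncates

Fix: Multiply by 1.0 (or CAST to REAL) to force floating-point division

Corrected query:
SELECT category, SUM(stock) * 1.0 / COUNT(*) AS avg_stock FROM products GROUP BY category

Result:
category | avg_stock 
---------+-----------
Garden   | 265.333333
Kitchen  | 285.8     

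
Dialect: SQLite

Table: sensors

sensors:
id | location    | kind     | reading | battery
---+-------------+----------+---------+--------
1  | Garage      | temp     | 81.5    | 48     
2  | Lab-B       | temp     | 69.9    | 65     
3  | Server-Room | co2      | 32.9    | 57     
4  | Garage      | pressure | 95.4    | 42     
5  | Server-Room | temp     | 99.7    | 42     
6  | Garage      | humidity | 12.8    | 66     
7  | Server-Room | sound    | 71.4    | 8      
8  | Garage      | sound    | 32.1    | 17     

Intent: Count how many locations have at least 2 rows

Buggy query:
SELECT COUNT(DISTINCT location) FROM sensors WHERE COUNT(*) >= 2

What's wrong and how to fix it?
Bug: WHERE filters individual rows, not groups, so a group-level COUNT is invalid there

Fix: Group first with HAVING COUNT(*) >= 2, then COUNT the resulting groups

Corrected query:
SELECT COUNT(*) FROM (SELECT location FROM sensors GROUP BY location HAVING COUNT(*) >= 2)

Result:
COUNT(*)
--------
2       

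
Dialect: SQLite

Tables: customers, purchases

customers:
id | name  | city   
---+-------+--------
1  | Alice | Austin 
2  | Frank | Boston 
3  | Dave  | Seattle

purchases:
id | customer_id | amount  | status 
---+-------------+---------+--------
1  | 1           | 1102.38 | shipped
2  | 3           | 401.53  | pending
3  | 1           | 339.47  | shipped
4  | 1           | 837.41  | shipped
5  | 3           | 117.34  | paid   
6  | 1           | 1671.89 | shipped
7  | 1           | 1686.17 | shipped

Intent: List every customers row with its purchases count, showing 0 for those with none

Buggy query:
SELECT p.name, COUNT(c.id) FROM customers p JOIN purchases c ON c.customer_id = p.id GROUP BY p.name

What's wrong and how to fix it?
Bug: INNER JOIN drops customers rows that have no matching purchases rows

Fix: Switch to LEFT JOIN to retain unmatched parent rows

Corrected query:
SELECT p.name, COUNT(c.id) FROM customers p LEFT JOIN purchases c ON c.customer_id = p.id GROUP BY p.name

Result:
name  | COUNT(c.id)
------+------------
Alice | 5          
Dave  | 2          
Frank | 0          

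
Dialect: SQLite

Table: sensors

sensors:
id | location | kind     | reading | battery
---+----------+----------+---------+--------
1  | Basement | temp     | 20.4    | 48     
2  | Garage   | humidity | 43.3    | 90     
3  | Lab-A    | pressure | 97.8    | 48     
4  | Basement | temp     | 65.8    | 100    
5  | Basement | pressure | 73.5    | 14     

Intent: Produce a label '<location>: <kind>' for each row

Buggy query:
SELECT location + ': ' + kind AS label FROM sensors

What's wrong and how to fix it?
Bug: '+' is numeric addition; on text columns SQLite converts them to 0 instead of concatenating

Fix: Use the || operator for string concatenation

Corrected query:
SELECT location || ': ' || kind AS label FROM sensors

Result:
label             
------------------
Basement: temp    
Garage: humidity  
Lab-A: pressure   
Basement: temp    
Basement: pressure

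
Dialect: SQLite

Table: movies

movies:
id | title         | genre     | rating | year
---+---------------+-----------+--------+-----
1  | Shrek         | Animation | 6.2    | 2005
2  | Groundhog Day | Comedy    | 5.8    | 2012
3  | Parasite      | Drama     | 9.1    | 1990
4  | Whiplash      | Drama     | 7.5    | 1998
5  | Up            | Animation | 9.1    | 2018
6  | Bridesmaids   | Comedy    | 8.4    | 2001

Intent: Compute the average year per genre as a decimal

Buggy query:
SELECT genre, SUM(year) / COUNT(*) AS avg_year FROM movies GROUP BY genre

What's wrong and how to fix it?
Bug: Both operands are integers, so '/' performs integer division and truncates

Fix: Cast one side to REAL so the division keeps the fractional part

Corrected query:
SELECT genre, SUM(year) * 1.0 / COUNT(*) AS avg_year FROM movies GROUP BY genre

Result:
genre     | avg_year
----------+---------
Animation | 2011.5  
Comedy    | 2006.5  
Drama     | 1994    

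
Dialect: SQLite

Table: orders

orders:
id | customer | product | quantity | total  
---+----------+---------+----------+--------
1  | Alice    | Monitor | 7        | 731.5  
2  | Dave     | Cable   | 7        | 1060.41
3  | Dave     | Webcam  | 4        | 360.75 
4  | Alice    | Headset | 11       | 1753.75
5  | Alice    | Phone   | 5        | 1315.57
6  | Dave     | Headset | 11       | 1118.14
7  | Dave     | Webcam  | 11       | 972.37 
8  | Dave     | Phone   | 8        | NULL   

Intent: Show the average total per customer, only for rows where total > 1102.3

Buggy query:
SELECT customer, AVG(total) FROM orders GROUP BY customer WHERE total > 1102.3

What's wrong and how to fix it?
Bug: Row-level WHERE must come before GROUP BY in the clause order

Fix: Place WHERE between FROM and GROUP BY

Corrected query:
SELECT customer, AVG(total) FROM orders WHERE total > 1102.3 GROUP BY customer

Result:
customer | AVG(total)
---------+-----------
Alice    | 1534.66   
Dave     | 1118.14   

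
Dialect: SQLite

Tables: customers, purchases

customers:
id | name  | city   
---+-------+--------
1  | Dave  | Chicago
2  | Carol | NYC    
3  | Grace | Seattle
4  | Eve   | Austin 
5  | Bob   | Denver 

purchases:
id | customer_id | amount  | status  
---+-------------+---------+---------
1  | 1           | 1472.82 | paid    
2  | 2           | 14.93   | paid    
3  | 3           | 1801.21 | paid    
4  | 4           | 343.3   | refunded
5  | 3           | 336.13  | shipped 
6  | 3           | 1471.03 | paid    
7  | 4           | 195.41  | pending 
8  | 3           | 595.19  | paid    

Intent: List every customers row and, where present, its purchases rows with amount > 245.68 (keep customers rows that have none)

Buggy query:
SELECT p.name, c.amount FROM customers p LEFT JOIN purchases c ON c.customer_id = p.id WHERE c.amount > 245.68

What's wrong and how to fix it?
Bug: A WHERE condition on the right-hand table after LEFT JOIN drops unmatched parents

Fix: Put 'c.amount > 245.68' in the JOIN's ON clause instead of WHERE

Corrected query:
SELECT p.name, c.amount FROM customers p LEFT JOIN purchases c ON c.customer_id = p.id AND c.amount > 245.68

Result:
name  | amount 
------+--------
Dave  | 1472.82
Carol | NULL   
Grace | 336.13 
Grace | 595.19 
Grace | 1471.03
Grace | 1801.21
Eve   | 343.3  
Bob   | NULL   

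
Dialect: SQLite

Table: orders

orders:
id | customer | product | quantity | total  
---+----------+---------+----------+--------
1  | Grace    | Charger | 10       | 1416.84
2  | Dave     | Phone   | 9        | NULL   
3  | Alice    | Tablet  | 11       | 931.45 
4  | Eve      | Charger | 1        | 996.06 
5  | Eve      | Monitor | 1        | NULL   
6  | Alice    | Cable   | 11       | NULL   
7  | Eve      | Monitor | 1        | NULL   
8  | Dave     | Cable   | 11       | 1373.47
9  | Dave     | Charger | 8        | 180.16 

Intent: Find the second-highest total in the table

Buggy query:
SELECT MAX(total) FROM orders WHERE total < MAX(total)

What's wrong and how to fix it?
Bug: MAX(total) on the right of the comparison is an aggregate-in-WHERE error

Fix: Compute the overall MAX in a subquery, then take MAX of rows below it

Corrected query:
SELECT MAX(total) FROM orders WHERE total < (SELECT MAX(total) FROM orders)

Result:
MAX(total)
----------
1373.47   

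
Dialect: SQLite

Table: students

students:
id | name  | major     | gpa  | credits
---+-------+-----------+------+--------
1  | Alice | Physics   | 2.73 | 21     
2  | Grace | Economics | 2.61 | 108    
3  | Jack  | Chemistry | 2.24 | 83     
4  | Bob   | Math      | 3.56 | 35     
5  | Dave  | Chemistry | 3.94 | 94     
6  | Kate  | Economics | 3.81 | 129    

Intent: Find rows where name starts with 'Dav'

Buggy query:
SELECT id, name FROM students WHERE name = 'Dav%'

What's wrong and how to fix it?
Bug: '=' compares the literal string including the % character; pattern matching needs LIKE

Fix: Replace '=' with LIKE so 'Dav%' is treated as a pattern

Corrected query:
SELECT id, name FROM students WHERE name LIKE 'Dav%'

Result:
id | name
---+-----
5  | Dave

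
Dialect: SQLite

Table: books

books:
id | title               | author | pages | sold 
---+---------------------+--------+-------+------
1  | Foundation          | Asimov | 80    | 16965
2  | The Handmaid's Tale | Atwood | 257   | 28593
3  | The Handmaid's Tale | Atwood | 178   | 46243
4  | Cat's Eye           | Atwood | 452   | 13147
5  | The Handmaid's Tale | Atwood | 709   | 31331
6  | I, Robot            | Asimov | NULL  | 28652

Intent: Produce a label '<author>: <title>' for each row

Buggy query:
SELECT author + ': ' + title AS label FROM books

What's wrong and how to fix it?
Bug: SQLite uses || for string concatenation; + coerces text to numbers (yielding 0)

Fix: Use the || operator for string concatenation

Corrected query:
SELECT author || ': ' || title AS label FROM books

Result:
label                      
---------------------------
Asimov: Foundation         
Atwood: The Handmaid's Tale
Atwood: The Handmaid's Tale
Atwood: Cat's Eye          
Atwood: The Handmaid's Tale
Asimov: I, Robot           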